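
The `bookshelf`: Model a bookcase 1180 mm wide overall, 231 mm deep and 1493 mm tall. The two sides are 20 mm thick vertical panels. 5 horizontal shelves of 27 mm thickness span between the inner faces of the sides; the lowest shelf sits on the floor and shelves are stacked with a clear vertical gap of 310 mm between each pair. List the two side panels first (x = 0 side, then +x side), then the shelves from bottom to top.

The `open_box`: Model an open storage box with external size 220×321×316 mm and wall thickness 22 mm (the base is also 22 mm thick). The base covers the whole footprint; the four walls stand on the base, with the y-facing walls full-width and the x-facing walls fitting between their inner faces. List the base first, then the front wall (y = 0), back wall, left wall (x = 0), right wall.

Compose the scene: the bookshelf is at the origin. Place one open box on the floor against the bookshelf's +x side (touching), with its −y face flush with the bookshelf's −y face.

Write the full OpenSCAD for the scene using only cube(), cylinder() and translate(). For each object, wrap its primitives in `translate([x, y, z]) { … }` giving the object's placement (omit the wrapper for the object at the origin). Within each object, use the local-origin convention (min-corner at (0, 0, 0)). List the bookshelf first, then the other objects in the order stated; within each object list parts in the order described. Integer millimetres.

cube([20, 231, 1493]);
translate([1160, 0, 0]) cube([20, 231, 1493]);
translate([20, 0, 0]) cube([1140, 231, 27]);
translate([20, 0, 337]) cube([1140, 231, 27]);
translate([20, 0, 674]) cube([1140, 231, 27]);
translate([20, 0, 1011]) cube([1140, 231, 27]);
translate([20, 0, 1348]) cube([1140, 231, 27]);
translate([1180, 0, 0]) {
  cube([220, 321, 22]);
  translate([0, 0, 22]) cube([220, 22, 294]);
  translate([0, 299, 22]) cube([220, 22, 294]);
  translate([0, 22, 22]) cube([22, 277, 294]);
  translate([198, 22, 22]) cube([22, 277, 294]);
}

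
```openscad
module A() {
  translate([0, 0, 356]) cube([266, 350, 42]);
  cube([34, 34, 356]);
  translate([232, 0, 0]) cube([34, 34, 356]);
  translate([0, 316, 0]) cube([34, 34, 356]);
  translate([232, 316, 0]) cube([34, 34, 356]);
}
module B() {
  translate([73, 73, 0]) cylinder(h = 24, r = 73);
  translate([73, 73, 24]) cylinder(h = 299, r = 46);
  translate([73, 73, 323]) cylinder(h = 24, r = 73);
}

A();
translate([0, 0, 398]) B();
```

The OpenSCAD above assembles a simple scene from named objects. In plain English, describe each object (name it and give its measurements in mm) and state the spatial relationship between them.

A is a four-legged stool. The seat is 266×350 mm, 42 mm thick, top at z = 398 mm. It stands on four square legs, each 34×34 mm in cross-section, from z = 0 to the seat underside, each flush with a corner of the seat.

B is a spool: two coaxial disc flanges of radius 73 mm and thickness 24 mm, joined by a core cylinder of radius 46 mm and height 299 mm. The lower flange rests on z = 0 and the three cylinders share a vertical axis.

The spool is on top of the stool.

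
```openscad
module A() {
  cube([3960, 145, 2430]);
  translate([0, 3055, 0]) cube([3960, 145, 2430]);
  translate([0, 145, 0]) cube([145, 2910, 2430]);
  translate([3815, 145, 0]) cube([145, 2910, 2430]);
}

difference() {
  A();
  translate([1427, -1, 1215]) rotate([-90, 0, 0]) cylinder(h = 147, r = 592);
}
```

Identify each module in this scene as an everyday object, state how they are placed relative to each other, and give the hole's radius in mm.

A is a house frame. The house frame has a circular hole through its front wall. The hole's radius is 592 mm.

The subtracted cylinder has r = 592 mm.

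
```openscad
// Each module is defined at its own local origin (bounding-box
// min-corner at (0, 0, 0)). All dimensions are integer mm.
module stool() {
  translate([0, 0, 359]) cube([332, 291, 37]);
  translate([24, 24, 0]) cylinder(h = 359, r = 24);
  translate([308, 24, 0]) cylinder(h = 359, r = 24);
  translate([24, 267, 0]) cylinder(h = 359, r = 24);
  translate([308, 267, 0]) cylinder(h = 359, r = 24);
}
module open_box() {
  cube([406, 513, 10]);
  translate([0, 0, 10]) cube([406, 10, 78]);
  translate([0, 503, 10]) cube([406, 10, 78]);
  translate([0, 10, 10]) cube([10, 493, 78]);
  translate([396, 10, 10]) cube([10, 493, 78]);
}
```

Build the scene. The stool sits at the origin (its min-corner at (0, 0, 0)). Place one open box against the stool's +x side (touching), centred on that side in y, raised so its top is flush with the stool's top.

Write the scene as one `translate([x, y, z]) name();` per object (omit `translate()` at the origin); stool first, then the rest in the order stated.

stool();
translate([332, -111, 308]) open_box();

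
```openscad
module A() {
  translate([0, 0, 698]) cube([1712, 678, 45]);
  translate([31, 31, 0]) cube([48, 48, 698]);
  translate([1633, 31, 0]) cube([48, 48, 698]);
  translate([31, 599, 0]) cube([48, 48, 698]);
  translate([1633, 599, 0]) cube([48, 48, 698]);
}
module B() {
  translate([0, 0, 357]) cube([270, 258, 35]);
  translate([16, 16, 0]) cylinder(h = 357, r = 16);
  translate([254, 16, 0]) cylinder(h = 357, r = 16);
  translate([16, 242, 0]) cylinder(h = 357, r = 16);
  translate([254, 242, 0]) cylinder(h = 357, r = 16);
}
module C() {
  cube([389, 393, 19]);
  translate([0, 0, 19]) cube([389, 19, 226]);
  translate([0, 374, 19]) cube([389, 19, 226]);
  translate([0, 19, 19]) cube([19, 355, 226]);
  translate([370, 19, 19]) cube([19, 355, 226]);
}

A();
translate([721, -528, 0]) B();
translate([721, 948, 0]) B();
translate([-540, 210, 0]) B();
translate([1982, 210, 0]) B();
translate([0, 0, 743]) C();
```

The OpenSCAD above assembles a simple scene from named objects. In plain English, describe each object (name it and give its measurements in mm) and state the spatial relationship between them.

A is a table: top 1712 mm (x) × 678 mm (y), 45 mm thick, upper face at z = 743 mm, on four 48×48 mm square legs, each inset 31 mm from the nearest pair of top edges, running from z = 0 to the bottom of the top.

B is a simple wooden stool: a rectangular seat 270 mm (x) by 258 mm (y), 35 mm thick, top face at z = 392 mm, on four round legs, each 32 mm in diameter. The legs rest on z = 0, each leg's axis is inset half a diameter from the nearest pair of seat edges (so the leg's bounding box is flush with the corner).

C is an open storage box with external size 389×393×245 mm and wall thickness 19 mm (the base is also 19 mm thick). The base covers the whole footprint; the four walls stand on the base, with the y-facing walls full-width and the x-facing walls fitting between their inner faces.

Four stools sit around the table at the −y, +y, −x, +x sides. The open box is on top of the table.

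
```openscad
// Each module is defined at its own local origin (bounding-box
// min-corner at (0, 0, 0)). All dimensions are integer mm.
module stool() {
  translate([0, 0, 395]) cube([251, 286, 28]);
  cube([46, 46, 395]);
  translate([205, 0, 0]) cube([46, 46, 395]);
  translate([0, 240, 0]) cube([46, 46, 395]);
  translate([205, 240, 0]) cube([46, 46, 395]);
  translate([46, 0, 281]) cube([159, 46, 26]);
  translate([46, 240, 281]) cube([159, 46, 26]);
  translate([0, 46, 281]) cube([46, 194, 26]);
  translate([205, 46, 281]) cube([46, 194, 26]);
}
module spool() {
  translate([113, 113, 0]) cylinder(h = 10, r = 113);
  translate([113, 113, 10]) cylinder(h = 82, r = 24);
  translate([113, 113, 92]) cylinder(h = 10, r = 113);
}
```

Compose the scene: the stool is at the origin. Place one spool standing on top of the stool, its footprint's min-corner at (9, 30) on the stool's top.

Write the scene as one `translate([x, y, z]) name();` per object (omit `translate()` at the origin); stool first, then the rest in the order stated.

stool();
translate([9, 30, 423]) spool();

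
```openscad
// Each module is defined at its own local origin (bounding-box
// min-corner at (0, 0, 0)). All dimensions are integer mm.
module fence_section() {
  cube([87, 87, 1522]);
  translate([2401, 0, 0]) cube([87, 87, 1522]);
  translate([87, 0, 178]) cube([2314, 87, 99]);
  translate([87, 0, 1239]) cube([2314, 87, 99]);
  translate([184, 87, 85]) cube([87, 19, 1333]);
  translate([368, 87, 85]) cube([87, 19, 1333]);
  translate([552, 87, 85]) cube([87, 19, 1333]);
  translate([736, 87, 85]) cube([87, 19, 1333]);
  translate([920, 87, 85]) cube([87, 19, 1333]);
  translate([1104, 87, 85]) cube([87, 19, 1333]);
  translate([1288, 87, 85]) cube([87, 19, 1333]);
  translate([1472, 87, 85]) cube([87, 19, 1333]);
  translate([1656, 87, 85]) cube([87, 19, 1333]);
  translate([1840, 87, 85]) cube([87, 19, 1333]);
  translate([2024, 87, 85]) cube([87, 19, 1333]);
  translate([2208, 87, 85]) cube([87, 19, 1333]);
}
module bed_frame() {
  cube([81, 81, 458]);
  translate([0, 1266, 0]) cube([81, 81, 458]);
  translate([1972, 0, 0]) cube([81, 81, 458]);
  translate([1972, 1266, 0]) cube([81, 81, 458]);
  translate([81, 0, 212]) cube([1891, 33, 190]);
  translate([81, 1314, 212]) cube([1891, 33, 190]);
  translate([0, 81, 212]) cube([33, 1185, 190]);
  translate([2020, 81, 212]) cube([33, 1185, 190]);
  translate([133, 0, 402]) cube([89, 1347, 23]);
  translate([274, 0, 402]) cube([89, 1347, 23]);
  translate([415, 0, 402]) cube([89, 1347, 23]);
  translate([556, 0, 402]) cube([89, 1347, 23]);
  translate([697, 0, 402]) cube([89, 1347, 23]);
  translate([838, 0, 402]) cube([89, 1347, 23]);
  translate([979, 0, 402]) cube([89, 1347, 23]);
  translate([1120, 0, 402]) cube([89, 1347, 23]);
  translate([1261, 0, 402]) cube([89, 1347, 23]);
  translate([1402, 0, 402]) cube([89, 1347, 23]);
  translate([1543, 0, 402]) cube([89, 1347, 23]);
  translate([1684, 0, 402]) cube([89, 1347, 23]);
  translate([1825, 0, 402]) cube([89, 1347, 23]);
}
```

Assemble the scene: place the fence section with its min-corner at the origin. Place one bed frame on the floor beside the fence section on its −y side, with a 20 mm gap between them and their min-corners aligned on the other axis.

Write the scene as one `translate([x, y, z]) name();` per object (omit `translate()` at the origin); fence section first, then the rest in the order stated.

fence_section();
translate([0, -1367, 0]) bed_frame();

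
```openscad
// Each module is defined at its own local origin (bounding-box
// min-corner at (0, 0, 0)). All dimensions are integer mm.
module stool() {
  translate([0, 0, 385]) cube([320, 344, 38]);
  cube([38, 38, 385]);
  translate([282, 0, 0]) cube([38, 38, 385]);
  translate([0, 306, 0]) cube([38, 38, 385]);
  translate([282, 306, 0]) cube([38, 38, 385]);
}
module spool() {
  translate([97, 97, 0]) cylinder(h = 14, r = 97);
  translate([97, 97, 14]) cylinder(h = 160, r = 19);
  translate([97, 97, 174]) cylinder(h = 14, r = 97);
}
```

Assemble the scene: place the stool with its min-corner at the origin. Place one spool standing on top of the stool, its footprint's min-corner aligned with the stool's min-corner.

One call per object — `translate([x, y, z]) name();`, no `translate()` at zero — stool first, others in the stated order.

stool();
translate([0, 0, 423]) spool();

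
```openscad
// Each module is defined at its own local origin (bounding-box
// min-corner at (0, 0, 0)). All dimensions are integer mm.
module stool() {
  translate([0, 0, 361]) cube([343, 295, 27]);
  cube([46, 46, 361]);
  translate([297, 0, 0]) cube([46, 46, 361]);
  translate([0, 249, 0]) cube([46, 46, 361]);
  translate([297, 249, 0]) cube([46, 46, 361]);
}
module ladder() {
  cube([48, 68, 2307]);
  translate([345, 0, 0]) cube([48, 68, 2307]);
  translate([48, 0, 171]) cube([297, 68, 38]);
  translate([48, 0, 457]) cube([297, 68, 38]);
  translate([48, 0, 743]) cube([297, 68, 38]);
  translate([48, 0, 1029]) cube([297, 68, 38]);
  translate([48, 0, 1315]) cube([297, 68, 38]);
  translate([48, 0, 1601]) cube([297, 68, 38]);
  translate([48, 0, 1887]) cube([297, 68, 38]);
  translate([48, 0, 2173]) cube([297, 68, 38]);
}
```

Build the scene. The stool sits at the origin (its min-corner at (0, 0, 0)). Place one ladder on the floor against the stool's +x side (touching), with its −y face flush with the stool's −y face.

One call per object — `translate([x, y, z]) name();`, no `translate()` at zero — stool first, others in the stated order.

stool();
translate([343, 0, 0]) ladder();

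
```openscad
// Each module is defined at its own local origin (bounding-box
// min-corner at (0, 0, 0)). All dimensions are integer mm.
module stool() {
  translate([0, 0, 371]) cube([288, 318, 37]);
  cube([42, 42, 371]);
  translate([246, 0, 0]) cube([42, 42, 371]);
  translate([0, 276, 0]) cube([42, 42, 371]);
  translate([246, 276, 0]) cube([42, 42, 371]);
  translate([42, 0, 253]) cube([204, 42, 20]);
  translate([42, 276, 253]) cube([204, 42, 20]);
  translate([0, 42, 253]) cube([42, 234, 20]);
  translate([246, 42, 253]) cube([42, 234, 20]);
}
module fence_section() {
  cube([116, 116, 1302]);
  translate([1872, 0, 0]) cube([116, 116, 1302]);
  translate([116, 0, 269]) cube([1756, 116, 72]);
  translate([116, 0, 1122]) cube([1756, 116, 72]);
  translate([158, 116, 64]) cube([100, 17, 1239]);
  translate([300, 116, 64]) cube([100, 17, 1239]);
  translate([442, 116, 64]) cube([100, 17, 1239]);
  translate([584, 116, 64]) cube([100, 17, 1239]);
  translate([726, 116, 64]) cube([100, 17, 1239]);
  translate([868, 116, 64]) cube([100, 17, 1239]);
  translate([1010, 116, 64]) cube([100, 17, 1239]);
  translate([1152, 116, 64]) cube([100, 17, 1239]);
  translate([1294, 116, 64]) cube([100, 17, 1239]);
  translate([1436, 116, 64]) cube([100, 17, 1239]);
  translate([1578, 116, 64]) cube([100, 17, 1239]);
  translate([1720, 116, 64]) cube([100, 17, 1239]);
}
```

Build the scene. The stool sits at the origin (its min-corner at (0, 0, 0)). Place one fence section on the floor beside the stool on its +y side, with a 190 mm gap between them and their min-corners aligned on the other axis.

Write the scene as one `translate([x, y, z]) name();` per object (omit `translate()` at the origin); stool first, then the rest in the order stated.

stool();
translate([0, 508, 0]) fence_section();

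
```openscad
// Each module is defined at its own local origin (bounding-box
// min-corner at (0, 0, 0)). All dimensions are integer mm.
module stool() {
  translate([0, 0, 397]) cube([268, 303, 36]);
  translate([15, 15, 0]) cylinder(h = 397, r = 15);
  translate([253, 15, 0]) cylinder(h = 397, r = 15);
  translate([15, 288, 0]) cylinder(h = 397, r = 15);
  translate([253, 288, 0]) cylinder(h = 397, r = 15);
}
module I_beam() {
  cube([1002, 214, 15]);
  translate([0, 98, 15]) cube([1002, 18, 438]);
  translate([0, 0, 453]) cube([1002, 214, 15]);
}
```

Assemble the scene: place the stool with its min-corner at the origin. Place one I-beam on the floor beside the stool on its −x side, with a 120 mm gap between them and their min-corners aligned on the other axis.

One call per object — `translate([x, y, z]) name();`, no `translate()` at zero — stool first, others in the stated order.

stool();
translate([-1122, 0, 0]) I_beam();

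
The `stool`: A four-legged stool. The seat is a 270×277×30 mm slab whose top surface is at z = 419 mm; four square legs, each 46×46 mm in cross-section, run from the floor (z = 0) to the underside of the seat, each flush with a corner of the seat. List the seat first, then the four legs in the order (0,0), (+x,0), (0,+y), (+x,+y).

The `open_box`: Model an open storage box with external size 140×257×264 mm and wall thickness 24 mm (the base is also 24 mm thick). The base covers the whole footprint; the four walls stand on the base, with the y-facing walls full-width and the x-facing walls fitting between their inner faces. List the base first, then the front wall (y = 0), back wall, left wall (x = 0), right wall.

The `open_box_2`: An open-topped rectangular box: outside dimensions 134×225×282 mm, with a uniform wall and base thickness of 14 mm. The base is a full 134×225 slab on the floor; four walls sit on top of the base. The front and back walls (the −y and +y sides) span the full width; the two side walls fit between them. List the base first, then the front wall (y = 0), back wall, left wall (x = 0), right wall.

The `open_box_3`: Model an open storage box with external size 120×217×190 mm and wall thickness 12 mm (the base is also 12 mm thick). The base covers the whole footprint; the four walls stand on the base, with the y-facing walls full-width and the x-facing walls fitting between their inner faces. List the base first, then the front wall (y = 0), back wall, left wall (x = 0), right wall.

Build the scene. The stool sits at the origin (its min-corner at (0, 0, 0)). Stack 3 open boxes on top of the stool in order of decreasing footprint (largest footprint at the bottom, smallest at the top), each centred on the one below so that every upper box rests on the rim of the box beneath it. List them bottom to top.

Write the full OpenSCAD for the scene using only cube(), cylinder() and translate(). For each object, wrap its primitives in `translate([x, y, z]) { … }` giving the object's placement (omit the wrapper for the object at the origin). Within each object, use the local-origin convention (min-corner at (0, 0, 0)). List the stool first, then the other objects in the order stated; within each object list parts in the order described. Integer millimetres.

translate([0, 0, 389]) cube([270, 277, 30]);
cube([46, 46, 389]);
translate([224, 0, 0]) cube([46, 46, 389]);
translate([0, 231, 0]) cube([46, 46, 389]);
translate([224, 231, 0]) cube([46, 46, 389]);
translate([65, 10, 419]) {
  cube([140, 257, 24]);
  translate([0, 0, 24]) cube([140, 24, 240]);
  translate([0, 233, 24]) cube([140, 24, 240]);
  translate([0, 24, 24]) cube([24, 209, 240]);
  translate([116, 24, 24]) cube([24, 209, 240]);
}
translate([68, 26, 683]) {
  cube([134, 225, 14]);
  translate([0, 0, 14]) cube([134, 14, 268]);
  translate([0, 211, 14]) cube([134, 14, 268]);
  translate([0, 14, 14]) cube([14, 197, 268]);
  translate([120, 14, 14]) cube([14, 197, 268]);
}
translate([75, 30, 965]) {
  cube([120, 217, 12]);
  translate([0, 0, 12]) cube([120, 12, 178]);
  translate([0, 205, 12]) cube([120, 12, 178]);
  translate([0, 12, 12]) cube([12, 193, 178]);
  translate([108, 12, 12]) cube([12, 193, 178]);
}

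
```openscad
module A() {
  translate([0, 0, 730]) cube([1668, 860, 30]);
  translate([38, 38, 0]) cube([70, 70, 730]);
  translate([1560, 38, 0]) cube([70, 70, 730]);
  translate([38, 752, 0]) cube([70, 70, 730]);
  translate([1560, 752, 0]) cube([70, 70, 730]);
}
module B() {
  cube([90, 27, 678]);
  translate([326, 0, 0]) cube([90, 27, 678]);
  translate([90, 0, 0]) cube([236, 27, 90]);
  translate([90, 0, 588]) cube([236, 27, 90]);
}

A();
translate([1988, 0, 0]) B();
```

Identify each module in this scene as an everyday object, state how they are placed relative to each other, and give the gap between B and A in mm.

A is a table. B is a picture frame. The picture frame is on the floor beside the table on its +x side. The gap between the picture frame and the table is 320 mm.

The picture frame's nearest face is 320 mm from the table's +x face.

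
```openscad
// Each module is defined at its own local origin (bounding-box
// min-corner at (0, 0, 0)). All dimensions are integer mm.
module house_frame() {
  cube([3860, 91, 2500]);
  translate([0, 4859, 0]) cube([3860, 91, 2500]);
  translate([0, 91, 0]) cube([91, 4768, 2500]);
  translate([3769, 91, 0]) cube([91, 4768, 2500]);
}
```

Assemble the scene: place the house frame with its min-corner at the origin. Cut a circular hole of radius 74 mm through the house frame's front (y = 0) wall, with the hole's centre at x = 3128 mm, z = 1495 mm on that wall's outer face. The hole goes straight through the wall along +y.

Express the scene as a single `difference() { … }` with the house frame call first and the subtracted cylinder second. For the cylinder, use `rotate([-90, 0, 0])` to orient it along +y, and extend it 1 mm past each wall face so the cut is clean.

difference() {
  house_frame();
  translate([3128, -1, 1495]) rotate([-90, 0, 0]) cylinder(h = 93, r = 74);
}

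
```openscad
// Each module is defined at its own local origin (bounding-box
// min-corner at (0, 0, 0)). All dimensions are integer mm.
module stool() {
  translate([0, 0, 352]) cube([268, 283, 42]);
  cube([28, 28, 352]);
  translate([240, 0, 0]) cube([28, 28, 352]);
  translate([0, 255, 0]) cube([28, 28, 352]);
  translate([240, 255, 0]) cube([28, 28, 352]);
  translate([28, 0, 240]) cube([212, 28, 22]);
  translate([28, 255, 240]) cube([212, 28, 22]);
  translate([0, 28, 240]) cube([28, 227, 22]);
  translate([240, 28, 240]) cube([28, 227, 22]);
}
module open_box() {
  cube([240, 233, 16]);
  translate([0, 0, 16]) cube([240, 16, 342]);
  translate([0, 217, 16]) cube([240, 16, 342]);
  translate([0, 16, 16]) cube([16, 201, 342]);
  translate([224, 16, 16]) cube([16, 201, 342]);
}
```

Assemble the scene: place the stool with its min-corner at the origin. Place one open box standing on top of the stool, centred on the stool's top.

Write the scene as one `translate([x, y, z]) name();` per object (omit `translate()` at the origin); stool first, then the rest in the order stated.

stool();
translate([14, 25, 394]) open_box();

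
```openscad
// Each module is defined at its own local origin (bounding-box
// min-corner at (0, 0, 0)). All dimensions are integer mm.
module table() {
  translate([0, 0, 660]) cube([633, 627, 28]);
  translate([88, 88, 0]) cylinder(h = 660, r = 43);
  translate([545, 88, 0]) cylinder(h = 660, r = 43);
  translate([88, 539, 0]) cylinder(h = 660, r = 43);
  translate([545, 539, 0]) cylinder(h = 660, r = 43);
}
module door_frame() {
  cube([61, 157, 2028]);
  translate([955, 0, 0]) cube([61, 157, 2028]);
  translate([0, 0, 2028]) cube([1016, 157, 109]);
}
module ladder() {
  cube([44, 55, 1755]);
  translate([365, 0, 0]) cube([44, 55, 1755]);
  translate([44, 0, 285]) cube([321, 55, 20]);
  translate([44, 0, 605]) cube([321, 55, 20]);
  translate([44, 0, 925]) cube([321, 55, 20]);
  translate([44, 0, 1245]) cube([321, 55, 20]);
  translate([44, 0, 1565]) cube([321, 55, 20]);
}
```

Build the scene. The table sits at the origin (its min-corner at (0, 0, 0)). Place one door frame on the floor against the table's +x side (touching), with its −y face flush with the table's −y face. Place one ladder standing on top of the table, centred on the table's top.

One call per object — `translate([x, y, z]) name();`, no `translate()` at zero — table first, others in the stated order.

table();
translate([633, 0, 0]) door_frame();
translate([112, 286, 688]) ladder();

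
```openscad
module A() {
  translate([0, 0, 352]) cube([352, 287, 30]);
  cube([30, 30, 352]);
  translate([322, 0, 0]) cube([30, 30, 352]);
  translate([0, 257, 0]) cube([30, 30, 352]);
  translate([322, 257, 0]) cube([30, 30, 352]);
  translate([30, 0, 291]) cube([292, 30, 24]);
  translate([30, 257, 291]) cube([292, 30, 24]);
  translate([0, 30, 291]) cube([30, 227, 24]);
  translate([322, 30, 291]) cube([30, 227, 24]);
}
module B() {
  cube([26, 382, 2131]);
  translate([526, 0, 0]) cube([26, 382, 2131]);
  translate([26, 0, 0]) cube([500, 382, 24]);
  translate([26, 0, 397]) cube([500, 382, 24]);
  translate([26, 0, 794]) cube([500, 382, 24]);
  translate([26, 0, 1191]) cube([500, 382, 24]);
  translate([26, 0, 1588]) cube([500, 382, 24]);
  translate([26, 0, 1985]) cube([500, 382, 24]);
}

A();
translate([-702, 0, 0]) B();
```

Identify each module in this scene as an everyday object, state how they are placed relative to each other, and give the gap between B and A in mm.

A is a stool. B is a bookshelf. The bookshelf is on the floor beside the stool on its −x side. The gap between the bookshelf and the stool is 150 mm.

The bookshelf's nearest face is 150 mm from the stool's −x face.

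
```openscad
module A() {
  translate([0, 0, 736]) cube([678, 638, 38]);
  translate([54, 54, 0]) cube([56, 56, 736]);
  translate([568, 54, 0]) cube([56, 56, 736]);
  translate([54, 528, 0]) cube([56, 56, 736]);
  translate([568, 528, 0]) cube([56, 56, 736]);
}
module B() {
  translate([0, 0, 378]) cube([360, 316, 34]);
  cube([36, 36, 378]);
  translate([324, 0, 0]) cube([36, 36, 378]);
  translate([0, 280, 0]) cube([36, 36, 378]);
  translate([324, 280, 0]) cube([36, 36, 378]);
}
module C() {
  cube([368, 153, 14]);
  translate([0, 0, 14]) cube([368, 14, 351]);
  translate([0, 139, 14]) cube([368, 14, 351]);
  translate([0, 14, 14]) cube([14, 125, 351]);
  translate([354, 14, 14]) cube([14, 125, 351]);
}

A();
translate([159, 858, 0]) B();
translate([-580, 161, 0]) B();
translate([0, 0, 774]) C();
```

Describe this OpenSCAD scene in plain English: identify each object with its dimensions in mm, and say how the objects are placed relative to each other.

A is a table with a 678×638 mm rectangular top, 38 mm thick, top surface at z = 774 mm, supported by four 56×56 mm square legs, each inset 54 mm from the nearest pair of top edges, running from the floor.

B is a four-legged stool. The seat is 360×316 mm, 34 mm thick, top at z = 412 mm. It stands on four square legs, each 36×36 mm in cross-section, from z = 0 to the seat underside, each flush with a corner of the seat.

C is an open-topped rectangular box: outside dimensions 368×153×365 mm, with a uniform wall and base thickness of 14 mm. The base is a full 368×153 slab on the floor; four walls sit on top of the base. The front and back walls (the −y and +y sides) span the full width; the two side walls fit between them.

Two stools sit around the table at the +y, −x sides. The open box is on top of the table.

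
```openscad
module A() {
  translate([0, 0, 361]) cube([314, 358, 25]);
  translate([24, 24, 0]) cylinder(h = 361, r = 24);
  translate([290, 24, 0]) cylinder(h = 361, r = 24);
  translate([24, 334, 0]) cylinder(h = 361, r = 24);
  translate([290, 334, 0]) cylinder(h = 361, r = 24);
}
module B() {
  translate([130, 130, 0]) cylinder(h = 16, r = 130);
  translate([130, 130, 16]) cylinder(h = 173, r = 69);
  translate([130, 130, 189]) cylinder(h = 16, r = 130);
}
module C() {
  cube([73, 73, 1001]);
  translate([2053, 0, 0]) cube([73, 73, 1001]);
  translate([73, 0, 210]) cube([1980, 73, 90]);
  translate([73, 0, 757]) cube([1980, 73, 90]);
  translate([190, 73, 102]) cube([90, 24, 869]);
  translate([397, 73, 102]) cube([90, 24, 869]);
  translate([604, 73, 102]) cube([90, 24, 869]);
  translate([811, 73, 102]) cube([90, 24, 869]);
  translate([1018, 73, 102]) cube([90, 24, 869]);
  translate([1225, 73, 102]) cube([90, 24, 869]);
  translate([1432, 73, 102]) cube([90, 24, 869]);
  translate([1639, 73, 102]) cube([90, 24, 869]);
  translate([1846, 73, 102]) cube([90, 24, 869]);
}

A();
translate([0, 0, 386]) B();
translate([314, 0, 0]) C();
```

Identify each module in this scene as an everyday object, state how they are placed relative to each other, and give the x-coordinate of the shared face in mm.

A is a stool. B is a spool. C is a fence section. The spool is on top of the stool. The fence section is against the stool's +x side, with their −y faces flush. The x-coordinate of the shared face is 314 mm.

The stool's +x face and the fence section's −x face are both at x = 314 mm.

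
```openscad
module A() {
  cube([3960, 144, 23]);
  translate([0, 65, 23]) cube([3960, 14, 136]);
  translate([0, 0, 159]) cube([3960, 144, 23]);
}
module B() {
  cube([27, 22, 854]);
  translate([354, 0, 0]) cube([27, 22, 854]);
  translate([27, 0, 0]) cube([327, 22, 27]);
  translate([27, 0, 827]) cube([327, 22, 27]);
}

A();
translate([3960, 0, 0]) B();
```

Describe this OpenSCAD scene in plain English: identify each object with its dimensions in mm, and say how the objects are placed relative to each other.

A is an I-beam lying along x, 3960 mm long. Overall section height 182 mm. Two flanges 144 mm wide (y) and 23 mm thick, one on the floor and one at the top; a web 14 mm thick runs between them, centred on the flange width.

B is a picture frame with a 327×800 mm rectangular opening (x by z) and a uniform 27 mm border on every side. Frame depth is 22 mm along y. It is built from two vertical stiles running the full outside height and two horizontal rails spanning the gap between the stiles.

The picture frame is against the I-beam's +x side, with their −y faces flush.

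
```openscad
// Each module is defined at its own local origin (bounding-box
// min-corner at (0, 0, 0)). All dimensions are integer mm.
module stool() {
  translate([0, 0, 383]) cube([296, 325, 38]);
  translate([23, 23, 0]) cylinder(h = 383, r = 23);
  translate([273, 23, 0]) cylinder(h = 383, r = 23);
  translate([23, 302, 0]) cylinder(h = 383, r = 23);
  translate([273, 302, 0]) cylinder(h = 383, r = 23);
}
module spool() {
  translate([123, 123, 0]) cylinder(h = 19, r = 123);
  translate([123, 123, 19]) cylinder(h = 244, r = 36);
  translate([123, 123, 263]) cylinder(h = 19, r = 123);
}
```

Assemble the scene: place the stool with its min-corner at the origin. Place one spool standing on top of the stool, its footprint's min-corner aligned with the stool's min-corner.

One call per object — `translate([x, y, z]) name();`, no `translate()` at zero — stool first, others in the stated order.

stool();
translate([0, 0, 421]) spool();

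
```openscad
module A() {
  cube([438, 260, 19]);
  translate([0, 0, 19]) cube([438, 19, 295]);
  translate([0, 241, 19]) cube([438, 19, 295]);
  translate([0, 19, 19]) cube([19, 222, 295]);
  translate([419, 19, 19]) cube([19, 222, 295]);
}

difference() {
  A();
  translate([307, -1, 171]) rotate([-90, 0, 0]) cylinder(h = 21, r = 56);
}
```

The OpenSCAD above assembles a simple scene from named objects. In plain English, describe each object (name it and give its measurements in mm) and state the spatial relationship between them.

A is an open storage box with external size 438×260×314 mm and wall thickness 19 mm (the base is also 19 mm thick). The base covers the whole footprint; the four walls stand on the base, with the y-facing walls full-width and the x-facing walls fitting between their inner faces.

The open box has a circular hole of radius 56 mm through its front wall, centred at (x = 307, z = 171).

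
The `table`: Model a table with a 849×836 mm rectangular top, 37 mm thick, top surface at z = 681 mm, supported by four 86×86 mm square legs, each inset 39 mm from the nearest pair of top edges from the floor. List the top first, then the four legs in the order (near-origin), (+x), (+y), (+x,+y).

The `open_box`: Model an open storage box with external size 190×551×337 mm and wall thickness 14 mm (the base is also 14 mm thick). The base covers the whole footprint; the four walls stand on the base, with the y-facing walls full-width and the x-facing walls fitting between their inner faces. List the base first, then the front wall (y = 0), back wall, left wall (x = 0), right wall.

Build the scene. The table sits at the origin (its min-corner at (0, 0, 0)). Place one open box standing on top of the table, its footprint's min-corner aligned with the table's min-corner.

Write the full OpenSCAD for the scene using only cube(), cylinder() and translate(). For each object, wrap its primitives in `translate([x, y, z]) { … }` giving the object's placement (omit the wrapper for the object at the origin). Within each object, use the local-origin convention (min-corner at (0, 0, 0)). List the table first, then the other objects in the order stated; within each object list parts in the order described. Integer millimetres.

translate([0, 0, 644]) cube([849, 836, 37]);
translate([39, 39, 0]) cube([86, 86, 644]);
translate([724, 39, 0]) cube([86, 86, 644]);
translate([39, 711, 0]) cube([86, 86, 644]);
translate([724, 711, 0]) cube([86, 86, 644]);
translate([0, 0, 681]) {
  cube([190, 551, 14]);
  translate([0, 0, 14]) cube([190, 14, 323]);
  translate([0, 537, 14]) cube([190, 14, 323]);
  translate([0, 14, 14]) cube([14, 523, 323]);
  translate([176, 14, 14]) cube([14, 523, 323]);
}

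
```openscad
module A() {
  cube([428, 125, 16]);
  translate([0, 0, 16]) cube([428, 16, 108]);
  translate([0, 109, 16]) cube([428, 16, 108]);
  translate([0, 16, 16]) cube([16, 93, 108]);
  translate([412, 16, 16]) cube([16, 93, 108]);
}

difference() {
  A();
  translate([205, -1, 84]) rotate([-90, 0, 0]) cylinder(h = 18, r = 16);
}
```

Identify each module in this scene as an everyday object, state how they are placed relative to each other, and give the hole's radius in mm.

The subtracted cylinder has r = 16 mm.

A is an open box. The open box has a circular hole through its front wall. The hole's radius is 16 mm.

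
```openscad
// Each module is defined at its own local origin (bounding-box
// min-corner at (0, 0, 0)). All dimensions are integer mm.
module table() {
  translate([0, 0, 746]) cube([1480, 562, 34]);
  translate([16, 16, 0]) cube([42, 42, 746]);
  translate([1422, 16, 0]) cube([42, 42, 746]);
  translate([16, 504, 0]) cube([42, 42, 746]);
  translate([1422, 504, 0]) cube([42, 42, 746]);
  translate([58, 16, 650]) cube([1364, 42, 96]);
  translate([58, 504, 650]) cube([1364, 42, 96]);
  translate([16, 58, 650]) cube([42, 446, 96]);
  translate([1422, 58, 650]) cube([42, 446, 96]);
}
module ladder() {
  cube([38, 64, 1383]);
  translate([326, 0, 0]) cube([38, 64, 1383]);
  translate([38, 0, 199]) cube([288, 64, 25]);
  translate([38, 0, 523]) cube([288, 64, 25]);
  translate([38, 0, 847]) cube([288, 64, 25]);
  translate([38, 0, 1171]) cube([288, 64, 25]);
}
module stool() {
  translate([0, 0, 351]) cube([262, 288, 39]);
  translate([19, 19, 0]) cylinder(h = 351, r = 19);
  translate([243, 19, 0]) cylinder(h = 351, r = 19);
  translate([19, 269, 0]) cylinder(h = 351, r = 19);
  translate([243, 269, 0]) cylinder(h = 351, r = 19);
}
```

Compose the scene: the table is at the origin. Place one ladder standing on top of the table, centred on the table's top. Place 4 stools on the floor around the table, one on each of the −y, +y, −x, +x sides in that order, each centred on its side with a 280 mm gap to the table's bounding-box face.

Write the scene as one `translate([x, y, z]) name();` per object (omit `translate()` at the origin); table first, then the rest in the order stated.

table();
translate([558, 249, 780]) ladder();
translate([609, -568, 0]) stool();
translate([609, 842, 0]) stool();
translate([-542, 137, 0]) stool();
translate([1760, 137, 0]) stool();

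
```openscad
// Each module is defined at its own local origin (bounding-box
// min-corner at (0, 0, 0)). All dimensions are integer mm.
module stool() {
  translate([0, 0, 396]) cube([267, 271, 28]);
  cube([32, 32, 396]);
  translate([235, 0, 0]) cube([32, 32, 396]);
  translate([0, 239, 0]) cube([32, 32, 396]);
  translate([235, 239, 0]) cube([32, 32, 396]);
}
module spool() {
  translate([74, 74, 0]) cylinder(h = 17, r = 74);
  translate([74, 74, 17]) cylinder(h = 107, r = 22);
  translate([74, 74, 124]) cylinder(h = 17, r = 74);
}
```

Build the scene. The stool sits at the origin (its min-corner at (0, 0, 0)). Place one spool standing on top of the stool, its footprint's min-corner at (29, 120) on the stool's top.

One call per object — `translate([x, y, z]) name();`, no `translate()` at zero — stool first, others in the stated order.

stool();
translate([29, 120, 424]) spool();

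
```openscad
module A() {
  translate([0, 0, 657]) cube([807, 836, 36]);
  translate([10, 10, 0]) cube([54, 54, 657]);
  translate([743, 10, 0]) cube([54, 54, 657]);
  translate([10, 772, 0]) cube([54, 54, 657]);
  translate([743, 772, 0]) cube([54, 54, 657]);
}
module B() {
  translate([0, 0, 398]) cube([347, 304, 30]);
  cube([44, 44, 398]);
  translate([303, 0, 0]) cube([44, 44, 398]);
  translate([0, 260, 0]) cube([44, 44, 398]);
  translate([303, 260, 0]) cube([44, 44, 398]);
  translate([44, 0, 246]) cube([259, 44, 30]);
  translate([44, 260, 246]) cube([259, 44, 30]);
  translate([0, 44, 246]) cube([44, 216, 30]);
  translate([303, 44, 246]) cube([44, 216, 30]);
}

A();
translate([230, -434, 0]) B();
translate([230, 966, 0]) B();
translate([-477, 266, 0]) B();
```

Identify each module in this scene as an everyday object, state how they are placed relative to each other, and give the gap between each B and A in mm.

A is a table. B is a stool. Three stools sit around the table at the −y, +y, −x sides. The gap between each stool and the table is 130 mm.

Each stool's nearest face is 130 mm from the table's bounding box.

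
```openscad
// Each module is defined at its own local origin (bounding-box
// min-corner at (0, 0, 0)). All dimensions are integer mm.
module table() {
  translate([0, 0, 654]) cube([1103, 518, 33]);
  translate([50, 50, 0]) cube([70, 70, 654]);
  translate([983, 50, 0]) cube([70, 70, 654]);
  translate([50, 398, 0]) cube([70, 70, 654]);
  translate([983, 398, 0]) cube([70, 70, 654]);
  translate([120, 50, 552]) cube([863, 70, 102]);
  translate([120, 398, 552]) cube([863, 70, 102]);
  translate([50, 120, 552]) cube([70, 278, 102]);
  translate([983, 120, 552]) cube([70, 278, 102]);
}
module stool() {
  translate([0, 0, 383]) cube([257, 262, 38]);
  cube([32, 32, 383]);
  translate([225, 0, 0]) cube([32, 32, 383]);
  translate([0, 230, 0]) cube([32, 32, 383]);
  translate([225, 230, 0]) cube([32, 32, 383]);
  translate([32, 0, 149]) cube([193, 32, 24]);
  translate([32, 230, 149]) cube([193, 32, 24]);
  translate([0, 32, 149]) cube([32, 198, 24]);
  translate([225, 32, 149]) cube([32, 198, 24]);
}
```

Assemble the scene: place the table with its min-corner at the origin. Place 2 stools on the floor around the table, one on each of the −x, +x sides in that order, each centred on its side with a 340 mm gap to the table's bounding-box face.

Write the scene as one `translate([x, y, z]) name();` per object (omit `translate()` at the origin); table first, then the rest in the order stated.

table();
translate([-597, 128, 0]) stool();
translate([1443, 128, 0]) stool();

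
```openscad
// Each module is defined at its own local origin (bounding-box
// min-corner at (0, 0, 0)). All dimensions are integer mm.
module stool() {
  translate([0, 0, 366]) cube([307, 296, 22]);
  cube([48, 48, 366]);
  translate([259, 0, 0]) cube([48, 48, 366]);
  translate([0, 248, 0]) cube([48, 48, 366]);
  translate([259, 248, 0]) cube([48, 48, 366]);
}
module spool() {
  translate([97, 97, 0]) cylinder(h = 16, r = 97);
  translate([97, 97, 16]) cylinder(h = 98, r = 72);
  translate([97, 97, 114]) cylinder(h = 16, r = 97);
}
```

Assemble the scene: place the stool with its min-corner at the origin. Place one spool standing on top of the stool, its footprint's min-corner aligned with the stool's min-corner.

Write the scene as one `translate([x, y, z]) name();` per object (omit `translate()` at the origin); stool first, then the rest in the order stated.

stool();
translate([0, 0, 388]) spool();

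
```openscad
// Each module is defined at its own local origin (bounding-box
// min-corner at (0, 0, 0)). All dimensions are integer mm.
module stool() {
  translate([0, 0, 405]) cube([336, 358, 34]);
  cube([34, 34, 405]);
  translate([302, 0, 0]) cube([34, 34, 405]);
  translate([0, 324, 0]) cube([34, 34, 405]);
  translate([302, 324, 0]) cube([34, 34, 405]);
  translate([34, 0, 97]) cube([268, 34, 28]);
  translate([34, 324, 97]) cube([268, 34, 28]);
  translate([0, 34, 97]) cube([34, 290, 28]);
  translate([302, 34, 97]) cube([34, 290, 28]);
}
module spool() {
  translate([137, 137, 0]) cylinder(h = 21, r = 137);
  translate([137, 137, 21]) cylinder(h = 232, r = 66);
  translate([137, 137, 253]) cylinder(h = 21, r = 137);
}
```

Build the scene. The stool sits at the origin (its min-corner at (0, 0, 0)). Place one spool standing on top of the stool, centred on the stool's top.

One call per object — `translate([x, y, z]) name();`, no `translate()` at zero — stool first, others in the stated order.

stool();
translate([31, 42, 439]) spool();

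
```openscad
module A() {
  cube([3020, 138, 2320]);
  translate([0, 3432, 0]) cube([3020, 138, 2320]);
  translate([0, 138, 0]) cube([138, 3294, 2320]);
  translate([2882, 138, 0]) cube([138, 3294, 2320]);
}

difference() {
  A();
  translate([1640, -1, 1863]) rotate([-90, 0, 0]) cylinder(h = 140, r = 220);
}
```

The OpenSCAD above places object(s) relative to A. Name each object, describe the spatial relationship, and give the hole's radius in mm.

A is a house frame. The house frame has a circular hole through its front wall. The hole's radius is 220 mm.

The subtracted cylinder has r = 220 mm.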